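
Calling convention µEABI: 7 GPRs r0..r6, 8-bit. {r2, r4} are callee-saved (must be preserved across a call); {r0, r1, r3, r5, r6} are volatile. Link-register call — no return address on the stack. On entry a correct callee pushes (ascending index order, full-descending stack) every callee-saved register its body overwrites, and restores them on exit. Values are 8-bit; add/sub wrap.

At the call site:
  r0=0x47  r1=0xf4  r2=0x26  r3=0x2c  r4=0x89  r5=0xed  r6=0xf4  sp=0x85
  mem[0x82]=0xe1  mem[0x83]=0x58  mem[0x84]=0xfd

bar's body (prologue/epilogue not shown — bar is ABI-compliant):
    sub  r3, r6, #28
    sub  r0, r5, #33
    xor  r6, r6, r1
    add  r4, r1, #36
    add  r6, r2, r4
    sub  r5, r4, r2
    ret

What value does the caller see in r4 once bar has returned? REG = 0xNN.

REG = 0x89

prologue: push r4 → mem[0x84]=0x89, sp=0x84
body[0] sub  r3, r6, #28 → r3=0xd8
body[1] sub  r0, r5, #33 → r0=0xcc
body[2] xor  r6, r6, r1 → r6=0x00
body[3] add  r4, r1, #36 → r4=0x18
body[4] add  r6, r2, r4 → r6=0x3e
body[5] sub  r5, r4, r2 → r5=0xf2
epilogue: pop r4=0x89, sp=0x85
r4 is callee-saved → restored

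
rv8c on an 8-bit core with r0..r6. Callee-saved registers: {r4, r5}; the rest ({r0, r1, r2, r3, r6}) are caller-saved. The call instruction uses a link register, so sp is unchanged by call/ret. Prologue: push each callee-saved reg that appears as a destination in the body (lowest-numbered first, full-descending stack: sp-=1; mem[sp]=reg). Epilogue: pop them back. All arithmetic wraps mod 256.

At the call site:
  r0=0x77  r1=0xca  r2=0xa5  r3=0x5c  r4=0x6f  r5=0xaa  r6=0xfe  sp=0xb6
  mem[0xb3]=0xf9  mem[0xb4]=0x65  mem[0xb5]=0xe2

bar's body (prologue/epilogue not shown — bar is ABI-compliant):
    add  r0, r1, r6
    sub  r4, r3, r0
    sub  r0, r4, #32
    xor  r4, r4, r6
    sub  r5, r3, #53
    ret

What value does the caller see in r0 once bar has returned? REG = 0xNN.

REG = 0x74

prologue: push r4 → mem[0xb5]=0x6f, sp=0xb5
prologue: push r5 → mem[0xb4]=0xaa, sp=0xb4
body[0] add  r0, r1, r6 → r0=0xc8
body[1] sub  r4, r3, r0 → r4=0x94
body[2] sub  r0, r4, #32 → r0=0x74
body[3] xor  r4, r4, r6 → r4=0x6a
body[4] sub  r5, r3, #53 → r5=0x27
epilogue: pop r5=0xaa, sp=0xb5
epilogue: pop r4=0x6f, sp=0xb6
r0 is caller-saved → body value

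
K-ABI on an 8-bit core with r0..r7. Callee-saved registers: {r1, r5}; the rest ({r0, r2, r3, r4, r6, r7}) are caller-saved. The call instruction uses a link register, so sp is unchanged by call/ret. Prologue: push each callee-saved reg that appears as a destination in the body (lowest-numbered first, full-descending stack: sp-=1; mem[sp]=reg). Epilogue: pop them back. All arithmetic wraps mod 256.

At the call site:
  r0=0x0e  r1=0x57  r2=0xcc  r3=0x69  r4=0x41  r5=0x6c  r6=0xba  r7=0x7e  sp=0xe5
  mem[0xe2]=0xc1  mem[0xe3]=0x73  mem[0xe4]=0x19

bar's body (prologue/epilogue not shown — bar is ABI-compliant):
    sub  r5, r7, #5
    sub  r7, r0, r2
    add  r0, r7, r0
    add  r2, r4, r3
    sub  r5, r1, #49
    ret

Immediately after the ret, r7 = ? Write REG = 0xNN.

REG = 0x42

prologue: push r5 -> mem[0xe4]=0x6c, sp=0xe4
body[0] sub  r5, r7, #5 -> r5=0x79
body[1] sub  r7, r0, r2 -> r7=0x42
body[2] add  r0, r7, r0 -> r0=0x50
body[3] add  r2, r4, r3 -> r2=0xaa
body[4] sub  r5, r1, #49 -> r5=0x26
epilogue: pop r5=0x6c, sp=0xe5
r7 is caller-saved -> body value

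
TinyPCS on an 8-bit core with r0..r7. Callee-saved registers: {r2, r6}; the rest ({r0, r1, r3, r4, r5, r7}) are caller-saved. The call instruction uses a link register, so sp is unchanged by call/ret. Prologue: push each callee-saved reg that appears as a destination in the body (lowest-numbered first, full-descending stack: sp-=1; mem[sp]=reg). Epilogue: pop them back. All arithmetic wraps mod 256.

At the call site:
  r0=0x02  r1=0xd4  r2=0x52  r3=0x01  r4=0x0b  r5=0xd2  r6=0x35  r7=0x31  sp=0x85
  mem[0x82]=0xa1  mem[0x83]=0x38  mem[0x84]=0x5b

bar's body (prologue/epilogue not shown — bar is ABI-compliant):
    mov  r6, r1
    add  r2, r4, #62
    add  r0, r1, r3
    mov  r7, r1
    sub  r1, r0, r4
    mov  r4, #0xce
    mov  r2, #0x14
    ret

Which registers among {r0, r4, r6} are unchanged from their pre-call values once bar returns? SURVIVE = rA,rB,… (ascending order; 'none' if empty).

prologue: push r2 -> mem[0x84]=0x52, sp=0x84
prologue: push r6 -> mem[0x83]=0x35, sp=0x83
body[0] mov  r6, r1 -> r6=0xd4
body[1] add  r2, r4, #62 -> r2=0x49
body[2] add  r0, r1, r3 -> r0=0xd5
body[3] mov  r7, r1 -> r7=0xd4
body[4] sub  r1, r0, r4 -> r1=0xca
body[5] mov  r4, #0xce -> r4=0xce
body[6] mov  r2, #0x14 -> r2=0x14
epilogue: pop r6=0x35, sp=0x84
epilogue: pop r2=0x52, sp=0x85
r0: caller-saved, written=True
r4: caller-saved, written=True
r6: callee-saved, written=True

SURVIVE = r6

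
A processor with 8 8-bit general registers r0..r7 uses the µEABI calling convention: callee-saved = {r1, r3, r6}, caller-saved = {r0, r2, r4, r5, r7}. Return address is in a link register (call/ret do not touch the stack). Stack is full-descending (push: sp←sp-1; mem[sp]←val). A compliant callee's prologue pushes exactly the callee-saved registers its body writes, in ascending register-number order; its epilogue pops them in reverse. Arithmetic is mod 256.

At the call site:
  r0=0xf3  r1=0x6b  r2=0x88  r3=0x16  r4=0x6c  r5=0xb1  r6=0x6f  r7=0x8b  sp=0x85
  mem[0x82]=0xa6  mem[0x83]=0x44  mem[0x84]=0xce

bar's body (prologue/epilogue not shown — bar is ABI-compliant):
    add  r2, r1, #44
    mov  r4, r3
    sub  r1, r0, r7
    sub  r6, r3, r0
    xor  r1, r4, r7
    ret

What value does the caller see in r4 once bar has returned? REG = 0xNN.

REG = 0x16

prologue: push r1 → mem[0x84]=0x6b, sp=0x84
prologue: push r6 → mem[0x83]=0x6f, sp=0x83
body[0] add  r2, r1, #44 → r2=0x97
body[1] mov  r4, r3 → r4=0x16
body[2] sub  r1, r0, r7 → r1=0x68
body[3] sub  r6, r3, r0 → r6=0x23
body[4] xor  r1, r4, r7 → r1=0x9d
epilogue: pop r6=0x6f, sp=0x84
epilogue: pop r1=0x6b, sp=0x85
r4 is caller-saved → body value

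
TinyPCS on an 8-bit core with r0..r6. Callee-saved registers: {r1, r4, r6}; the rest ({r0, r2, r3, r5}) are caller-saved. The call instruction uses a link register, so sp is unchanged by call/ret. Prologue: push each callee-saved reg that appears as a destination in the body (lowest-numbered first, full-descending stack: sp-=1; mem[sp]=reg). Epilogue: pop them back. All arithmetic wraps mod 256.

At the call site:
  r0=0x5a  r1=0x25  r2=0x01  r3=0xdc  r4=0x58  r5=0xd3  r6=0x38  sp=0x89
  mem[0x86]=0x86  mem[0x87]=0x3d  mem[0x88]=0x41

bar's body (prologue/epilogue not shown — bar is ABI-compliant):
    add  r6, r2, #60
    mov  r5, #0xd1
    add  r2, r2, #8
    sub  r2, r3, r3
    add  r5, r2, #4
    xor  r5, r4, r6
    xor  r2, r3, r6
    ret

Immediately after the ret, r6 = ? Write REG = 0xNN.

REG = 0x38

prologue: push r6 → mem[0x88]=0x38, sp=0x88
body[0] add  r6, r2, #60 → r6=0x3d
body[1] mov  r5, #0xd1 → r5=0xd1
body[2] add  r2, r2, #8 → r2=0x09
body[3] sub  r2, r3, r3 → r2=0x00
body[4] add  r5, r2, #4 → r5=0x04
body[5] xor  r5, r4, r6 → r5=0x65
body[6] xor  r2, r3, r6 → r2=0xe1
epilogue: pop r6=0x38, sp=0x89
r6 is callee-saved → restored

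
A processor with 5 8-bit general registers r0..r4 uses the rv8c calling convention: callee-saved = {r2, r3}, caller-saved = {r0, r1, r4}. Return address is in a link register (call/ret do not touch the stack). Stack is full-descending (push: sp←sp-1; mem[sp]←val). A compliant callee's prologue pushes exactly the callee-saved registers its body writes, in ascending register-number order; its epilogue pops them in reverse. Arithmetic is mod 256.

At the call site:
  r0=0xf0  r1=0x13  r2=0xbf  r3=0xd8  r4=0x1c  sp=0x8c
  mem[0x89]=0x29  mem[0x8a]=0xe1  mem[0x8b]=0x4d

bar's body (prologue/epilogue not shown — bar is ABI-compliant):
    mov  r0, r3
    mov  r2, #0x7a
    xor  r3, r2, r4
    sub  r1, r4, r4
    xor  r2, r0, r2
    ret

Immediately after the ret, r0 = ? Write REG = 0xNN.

prologue: push r2 -> mem[0x8b]=0xbf, sp=0x8b
prologue: push r3 -> mem[0x8a]=0xd8, sp=0x8a
body[0] mov  r0, r3 -> r0=0xd8
body[1] mov  r2, #0x7a -> r2=0x7a
body[2] xor  r3, r2, r4 -> r3=0x66
body[3] sub  r1, r4, r4 -> r1=0x00
body[4] xor  r2, r0, r2 -> r2=0xa2
epilogue: pop r3=0xd8, sp=0x8b
epilogue: pop r2=0xbf, sp=0x8c
r0 is caller-saved -> body value

REG = 0xd8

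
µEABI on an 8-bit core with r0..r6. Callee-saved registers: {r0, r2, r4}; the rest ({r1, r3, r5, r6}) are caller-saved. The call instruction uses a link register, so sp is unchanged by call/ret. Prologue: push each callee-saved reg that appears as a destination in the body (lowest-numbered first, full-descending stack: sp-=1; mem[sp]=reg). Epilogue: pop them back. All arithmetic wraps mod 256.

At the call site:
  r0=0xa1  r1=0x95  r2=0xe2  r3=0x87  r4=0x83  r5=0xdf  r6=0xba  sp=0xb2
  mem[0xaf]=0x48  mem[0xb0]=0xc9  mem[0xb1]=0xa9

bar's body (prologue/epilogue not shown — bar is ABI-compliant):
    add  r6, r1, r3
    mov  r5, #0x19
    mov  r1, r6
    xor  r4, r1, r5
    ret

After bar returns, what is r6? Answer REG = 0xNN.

REG = 0x1c

prologue: push r4 → mem[0xb1]=0x83, sp=0xb1
body[0] add  r6, r1, r3 → r6=0x1c
body[1] mov  r5, #0x19 → r5=0x19
body[2] mov  r1, r6 → r1=0x1c
body[3] xor  r4, r1, r5 → r4=0x05
epilogue: pop r4=0x83, sp=0xb2
r6 is caller-saved → body value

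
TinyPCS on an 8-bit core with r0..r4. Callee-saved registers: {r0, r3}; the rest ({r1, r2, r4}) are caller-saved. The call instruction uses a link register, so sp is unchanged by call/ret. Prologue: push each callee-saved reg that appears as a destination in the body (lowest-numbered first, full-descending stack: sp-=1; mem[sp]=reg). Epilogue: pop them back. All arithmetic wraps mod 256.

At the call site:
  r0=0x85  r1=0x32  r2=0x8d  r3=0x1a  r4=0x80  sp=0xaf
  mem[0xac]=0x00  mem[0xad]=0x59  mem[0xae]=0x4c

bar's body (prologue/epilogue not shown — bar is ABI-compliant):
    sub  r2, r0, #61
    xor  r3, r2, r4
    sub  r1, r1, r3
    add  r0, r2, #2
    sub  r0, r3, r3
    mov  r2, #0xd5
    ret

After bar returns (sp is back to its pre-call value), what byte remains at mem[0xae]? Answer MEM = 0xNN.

MEM = 0x85

prologue: push r0 -> mem[0xae]=0x85, sp=0xae
prologue: push r3 -> mem[0xad]=0x1a, sp=0xad
body[0] sub  r2, r0, #61 -> r2=0x48
body[1] xor  r3, r2, r4 -> r3=0xc8
body[2] sub  r1, r1, r3 -> r1=0x6a
body[3] add  r0, r2, #2 -> r0=0x4a
body[4] sub  r0, r3, r3 -> r0=0x00
body[5] mov  r2, #0xd5 -> r2=0xd5
epilogue: pop r3=0x1a, sp=0xae
epilogue: pop r0=0x85, sp=0xaf
prologue pushed ['r0', 'r3'] at ['0xae', '0xad']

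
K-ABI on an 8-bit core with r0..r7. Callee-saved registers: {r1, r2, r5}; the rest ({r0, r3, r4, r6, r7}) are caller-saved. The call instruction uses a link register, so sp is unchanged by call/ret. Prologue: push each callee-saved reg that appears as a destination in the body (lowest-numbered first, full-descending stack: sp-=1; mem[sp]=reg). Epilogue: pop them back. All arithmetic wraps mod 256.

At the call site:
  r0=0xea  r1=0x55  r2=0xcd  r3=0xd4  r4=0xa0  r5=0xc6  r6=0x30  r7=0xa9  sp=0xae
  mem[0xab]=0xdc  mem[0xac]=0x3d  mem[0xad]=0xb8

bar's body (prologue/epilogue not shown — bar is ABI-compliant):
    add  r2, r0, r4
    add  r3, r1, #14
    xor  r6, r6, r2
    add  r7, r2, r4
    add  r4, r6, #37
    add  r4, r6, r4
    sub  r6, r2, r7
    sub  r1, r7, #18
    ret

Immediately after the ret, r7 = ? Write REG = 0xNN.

prologue: push r1 -> mem[0xad]=0x55, sp=0xad
prologue: push r2 -> mem[0xac]=0xcd, sp=0xac
body[0] add  r2, r0, r4 -> r2=0x8a
body[1] add  r3, r1, #14 -> r3=0x63
body[2] xor  r6, r6, r2 -> r6=0xba
body[3] add  r7, r2, r4 -> r7=0x2a
body[4] add  r4, r6, #37 -> r4=0xdf
body[5] add  r4, r6, r4 -> r4=0x99
body[6] sub  r6, r2, r7 -> r6=0x60
body[7] sub  r1, r7, #18 -> r1=0x18
epilogue: pop r2=0xcd, sp=0xad
epilogue: pop r1=0x55, sp=0xae
r7 is caller-saved -> body value

REG = 0x2a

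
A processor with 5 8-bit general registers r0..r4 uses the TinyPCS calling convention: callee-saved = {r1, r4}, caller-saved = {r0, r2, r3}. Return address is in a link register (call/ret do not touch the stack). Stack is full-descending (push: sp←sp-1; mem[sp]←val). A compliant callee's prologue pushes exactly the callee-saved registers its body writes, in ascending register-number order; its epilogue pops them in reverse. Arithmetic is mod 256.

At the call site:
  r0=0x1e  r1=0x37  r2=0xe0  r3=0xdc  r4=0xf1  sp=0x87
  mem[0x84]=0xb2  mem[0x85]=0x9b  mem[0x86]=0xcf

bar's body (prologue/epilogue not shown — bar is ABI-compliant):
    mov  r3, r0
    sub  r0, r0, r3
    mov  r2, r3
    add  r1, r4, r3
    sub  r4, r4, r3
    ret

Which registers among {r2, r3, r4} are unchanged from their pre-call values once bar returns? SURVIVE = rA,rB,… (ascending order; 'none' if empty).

SURVIVE = r4

prologue: push r1 → mem[0x86]=0x37, sp=0x86
prologue: push r4 → mem[0x85]=0xf1, sp=0x85
body[0] mov  r3, r0 → r3=0x1e
body[1] sub  r0, r0, r3 → r0=0x00
body[2] mov  r2, r3 → r2=0x1e
body[3] add  r1, r4, r3 → r1=0x0f
body[4] sub  r4, r4, r3 → r4=0xd3
epilogue: pop r4=0xf1, sp=0x86
epilogue: pop r1=0x37, sp=0x87
r2: caller-saved, written=True
r3: caller-saved, written=True
r4: callee-saved, written=True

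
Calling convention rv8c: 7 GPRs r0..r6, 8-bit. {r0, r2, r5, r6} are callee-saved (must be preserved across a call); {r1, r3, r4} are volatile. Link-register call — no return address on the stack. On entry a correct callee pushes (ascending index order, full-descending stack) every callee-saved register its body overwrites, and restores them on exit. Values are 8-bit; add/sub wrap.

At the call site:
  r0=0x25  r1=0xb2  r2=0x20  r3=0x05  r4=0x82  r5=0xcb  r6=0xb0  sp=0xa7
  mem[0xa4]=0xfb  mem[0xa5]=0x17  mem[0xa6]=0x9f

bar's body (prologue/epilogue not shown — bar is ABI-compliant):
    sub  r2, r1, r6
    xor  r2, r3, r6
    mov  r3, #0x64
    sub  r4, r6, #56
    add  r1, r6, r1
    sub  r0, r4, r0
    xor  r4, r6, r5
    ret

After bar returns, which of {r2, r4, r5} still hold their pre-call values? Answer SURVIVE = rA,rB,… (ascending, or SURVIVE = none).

SURVIVE = r2,r5

prologue: push r0 -> mem[0xa6]=0x25, sp=0xa6
prologue: push r2 -> mem[0xa5]=0x20, sp=0xa5
body[0] sub  r2, r1, r6 -> r2=0x02
body[1] xor  r2, r3, r6 -> r2=0xb5
body[2] mov  r3, #0x64 -> r3=0x64
body[3] sub  r4, r6, #56 -> r4=0x78
body[4] add  r1, r6, r1 -> r1=0x62
body[5] sub  r0, r4, r0 -> r0=0x53
body[6] xor  r4, r6, r5 -> r4=0x7b
epilogue: pop r2=0x20, sp=0xa6
epilogue: pop r0=0x25, sp=0xa7
r2: callee-saved, written=True
r4: caller-saved, written=True
r5: callee-saved, written=False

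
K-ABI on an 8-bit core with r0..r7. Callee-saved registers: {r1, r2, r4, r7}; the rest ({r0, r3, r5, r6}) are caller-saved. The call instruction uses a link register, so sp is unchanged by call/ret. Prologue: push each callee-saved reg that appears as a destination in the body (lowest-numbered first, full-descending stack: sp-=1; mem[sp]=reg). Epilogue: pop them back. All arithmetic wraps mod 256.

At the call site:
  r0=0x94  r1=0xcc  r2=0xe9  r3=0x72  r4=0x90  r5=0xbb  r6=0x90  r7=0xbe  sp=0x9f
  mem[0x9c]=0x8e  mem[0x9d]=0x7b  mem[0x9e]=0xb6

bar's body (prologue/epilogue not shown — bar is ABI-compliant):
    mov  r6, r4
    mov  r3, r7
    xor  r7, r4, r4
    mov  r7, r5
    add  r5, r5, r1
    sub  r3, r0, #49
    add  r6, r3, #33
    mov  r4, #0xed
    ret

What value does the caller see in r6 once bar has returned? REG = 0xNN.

prologue: push r4 -> mem[0x9e]=0x90, sp=0x9e
prologue: push r7 -> mem[0x9d]=0xbe, sp=0x9d
body[0] mov  r6, r4 -> r6=0x90
body[1] mov  r3, r7 -> r3=0xbe
body[2] xor  r7, r4, r4 -> r7=0x00
body[3] mov  r7, r5 -> r7=0xbb
body[4] add  r5, r5, r1 -> r5=0x87
body[5] sub  r3, r0, #49 -> r3=0x63
body[6] add  r6, r3, #33 -> r6=0x84
body[7] mov  r4, #0xed -> r4=0xed
epilogue: pop r7=0xbe, sp=0x9e
epilogue: pop r4=0x90, sp=0x9f
r6 is caller-saved -> body value

REG = 0x84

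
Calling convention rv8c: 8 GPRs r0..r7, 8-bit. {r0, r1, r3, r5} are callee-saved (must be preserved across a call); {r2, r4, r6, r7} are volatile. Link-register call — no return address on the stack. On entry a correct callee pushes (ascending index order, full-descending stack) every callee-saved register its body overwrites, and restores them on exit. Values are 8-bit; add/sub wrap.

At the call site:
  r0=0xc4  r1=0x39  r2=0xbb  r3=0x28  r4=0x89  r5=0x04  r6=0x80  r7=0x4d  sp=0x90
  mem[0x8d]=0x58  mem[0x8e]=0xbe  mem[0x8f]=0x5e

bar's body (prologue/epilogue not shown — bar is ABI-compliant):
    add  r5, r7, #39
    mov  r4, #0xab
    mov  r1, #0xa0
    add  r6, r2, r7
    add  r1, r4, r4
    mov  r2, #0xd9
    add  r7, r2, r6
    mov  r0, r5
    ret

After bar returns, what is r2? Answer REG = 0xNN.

REG = 0xd9

prologue: push r0 → mem[0x8f]=0xc4, sp=0x8f
prologue: push r1 → mem[0x8e]=0x39, sp=0x8e
prologue: push r5 → mem[0x8d]=0x04, sp=0x8d
body[0] add  r5, r7, #39 → r5=0x74
body[1] mov  r4, #0xab → r4=0xab
body[2] mov  r1, #0xa0 → r1=0xa0
body[3] add  r6, r2, r7 → r6=0x08
body[4] add  r1, r4, r4 → r1=0x56
body[5] mov  r2, #0xd9 → r2=0xd9
body[6] add  r7, r2, r6 → r7=0xe1
body[7] mov  r0, r5 → r0=0x74
epilogue: pop r5=0x04, sp=0x8e
epilogue: pop r1=0x39, sp=0x8f
epilogue: pop r0=0xc4, sp=0x90
r2 is caller-saved → body value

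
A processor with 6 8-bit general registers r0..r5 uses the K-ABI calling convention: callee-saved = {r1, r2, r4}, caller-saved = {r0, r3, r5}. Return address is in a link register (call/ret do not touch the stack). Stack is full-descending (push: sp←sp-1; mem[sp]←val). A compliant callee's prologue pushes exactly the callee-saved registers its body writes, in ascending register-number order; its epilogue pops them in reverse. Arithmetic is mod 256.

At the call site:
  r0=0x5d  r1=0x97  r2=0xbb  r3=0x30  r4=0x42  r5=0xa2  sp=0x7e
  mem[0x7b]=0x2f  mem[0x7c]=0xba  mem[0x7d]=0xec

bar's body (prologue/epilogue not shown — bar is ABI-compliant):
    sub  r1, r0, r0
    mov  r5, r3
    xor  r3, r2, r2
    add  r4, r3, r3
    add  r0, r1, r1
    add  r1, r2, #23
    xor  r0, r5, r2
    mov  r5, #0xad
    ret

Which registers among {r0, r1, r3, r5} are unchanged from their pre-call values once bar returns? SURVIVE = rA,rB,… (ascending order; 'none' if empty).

SURVIVE = r1

prologue: push r1 → mem[0x7d]=0x97, sp=0x7d
prologue: push r4 → mem[0x7c]=0x42, sp=0x7c
body[0] sub  r1, r0, r0 → r1=0x00
body[1] mov  r5, r3 → r5=0x30
body[2] xor  r3, r2, r2 → r3=0x00
body[3] add  r4, r3, r3 → r4=0x00
body[4] add  r0, r1, r1 → r0=0x00
body[5] add  r1, r2, #23 → r1=0xd2
body[6] xor  r0, r5, r2 → r0=0x8b
body[7] mov  r5, #0xad → r5=0xad
epilogue: pop r4=0x42, sp=0x7d
epilogue: pop r1=0x97, sp=0x7e
r0: caller-saved, written=True
r1: callee-saved, written=True
r3: caller-saved, written=True
r5: caller-saved, written=True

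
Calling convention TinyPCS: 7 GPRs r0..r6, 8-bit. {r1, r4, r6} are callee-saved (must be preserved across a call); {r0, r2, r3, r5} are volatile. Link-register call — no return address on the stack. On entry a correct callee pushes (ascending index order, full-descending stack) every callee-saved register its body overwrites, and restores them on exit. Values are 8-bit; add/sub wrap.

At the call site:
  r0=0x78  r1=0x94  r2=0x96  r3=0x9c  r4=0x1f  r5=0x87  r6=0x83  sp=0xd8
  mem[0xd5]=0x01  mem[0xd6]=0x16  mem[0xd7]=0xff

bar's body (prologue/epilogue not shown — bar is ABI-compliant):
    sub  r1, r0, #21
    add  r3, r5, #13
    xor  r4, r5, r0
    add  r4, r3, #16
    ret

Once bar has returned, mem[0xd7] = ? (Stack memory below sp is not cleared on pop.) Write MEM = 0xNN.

prologue: push r1 → mem[0xd7]=0x94, sp=0xd7
prologue: push r4 → mem[0xd6]=0x1f, sp=0xd6
body[0] sub  r1, r0, #21 → r1=0x63
body[1] add  r3, r5, #13 → r3=0x94
body[2] xor  r4, r5, r0 → r4=0xff
body[3] add  r4, r3, #16 → r4=0xa4
epilogue: pop r4=0x1f, sp=0xd7
epilogue: pop r1=0x94, sp=0xd8
prologue pushed ['r1', 'r4'] at ['0xd7', '0xd6']

MEM = 0x94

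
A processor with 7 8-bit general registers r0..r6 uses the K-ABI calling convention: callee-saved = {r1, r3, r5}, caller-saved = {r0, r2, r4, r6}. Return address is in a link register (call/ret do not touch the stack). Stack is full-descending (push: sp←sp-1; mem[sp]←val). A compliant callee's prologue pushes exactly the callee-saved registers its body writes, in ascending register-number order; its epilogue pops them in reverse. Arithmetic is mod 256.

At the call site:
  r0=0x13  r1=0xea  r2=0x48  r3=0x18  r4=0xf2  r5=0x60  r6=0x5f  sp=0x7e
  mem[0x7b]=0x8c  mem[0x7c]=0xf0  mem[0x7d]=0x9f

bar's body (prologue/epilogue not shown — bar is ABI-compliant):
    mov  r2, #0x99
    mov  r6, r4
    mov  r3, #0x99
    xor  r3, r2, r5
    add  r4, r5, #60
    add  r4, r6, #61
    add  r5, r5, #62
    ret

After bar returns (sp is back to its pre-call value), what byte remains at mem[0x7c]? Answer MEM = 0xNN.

prologue: push r3 -> mem[0x7d]=0x18, sp=0x7d
prologue: push r5 -> mem[0x7c]=0x60, sp=0x7c
body[0] mov  r2, #0x99 -> r2=0x99
body[1] mov  r6, r4 -> r6=0xf2
body[2] mov  r3, #0x99 -> r3=0x99
body[3] xor  r3, r2, r5 -> r3=0xf9
body[4] add  r4, r5, #60 -> r4=0x9c
body[5] add  r4, r6, #61 -> r4=0x2f
body[6] add  r5, r5, #62 -> r5=0x9e
epilogue: pop r5=0x60, sp=0x7d
epilogue: pop r3=0x18, sp=0x7e
prologue pushed ['r3', 'r5'] at ['0x7d', '0x7c']

MEM = 0x60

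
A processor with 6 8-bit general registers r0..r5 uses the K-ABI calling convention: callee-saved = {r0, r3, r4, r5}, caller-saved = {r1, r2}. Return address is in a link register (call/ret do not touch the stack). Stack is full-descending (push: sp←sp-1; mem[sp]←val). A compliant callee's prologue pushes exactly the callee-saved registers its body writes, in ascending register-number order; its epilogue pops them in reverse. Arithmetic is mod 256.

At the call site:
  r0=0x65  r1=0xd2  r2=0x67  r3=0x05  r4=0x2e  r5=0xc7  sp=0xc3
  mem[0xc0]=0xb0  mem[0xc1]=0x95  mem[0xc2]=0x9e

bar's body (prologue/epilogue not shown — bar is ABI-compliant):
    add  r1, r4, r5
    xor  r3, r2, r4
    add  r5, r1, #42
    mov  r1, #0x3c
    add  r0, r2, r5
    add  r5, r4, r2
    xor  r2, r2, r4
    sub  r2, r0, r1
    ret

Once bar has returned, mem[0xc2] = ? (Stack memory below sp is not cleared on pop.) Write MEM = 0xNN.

prologue: push r0 → mem[0xc2]=0x65, sp=0xc2
prologue: push r3 → mem[0xc1]=0x05, sp=0xc1
prologue: push r5 → mem[0xc0]=0xc7, sp=0xc0
body[0] add  r1, r4, r5 → r1=0xf5
body[1] xor  r3, r2, r4 → r3=0x49
body[2] add  r5, r1, #42 → r5=0x1f
body[3] mov  r1, #0x3c → r1=0x3c
body[4] add  r0, r2, r5 → r0=0x86
body[5] add  r5, r4, r2 → r5=0x95
body[6] xor  r2, r2, r4 → r2=0x49
body[7] sub  r2, r0, r1 → r2=0x4a
epilogue: pop r5=0xc7, sp=0xc1
epilogue: pop r3=0x05, sp=0xc2
epilogue: pop r0=0x65, sp=0xc3
prologue pushed ['r0', 'r3', 'r5'] at ['0xc2', '0xc1', '0xc0']

MEM = 0x65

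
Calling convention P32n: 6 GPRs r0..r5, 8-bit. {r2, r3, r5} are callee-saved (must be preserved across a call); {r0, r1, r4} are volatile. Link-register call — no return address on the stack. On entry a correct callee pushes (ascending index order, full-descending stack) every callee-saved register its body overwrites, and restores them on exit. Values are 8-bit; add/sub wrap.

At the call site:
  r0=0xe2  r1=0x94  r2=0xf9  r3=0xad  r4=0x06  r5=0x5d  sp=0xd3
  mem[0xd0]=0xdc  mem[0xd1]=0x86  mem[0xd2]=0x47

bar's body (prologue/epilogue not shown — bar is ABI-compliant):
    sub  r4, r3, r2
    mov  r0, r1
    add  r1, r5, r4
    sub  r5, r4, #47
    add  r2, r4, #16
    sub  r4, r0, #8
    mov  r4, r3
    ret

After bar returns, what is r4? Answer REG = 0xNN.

prologue: push r2 -> mem[0xd2]=0xf9, sp=0xd2
prologue: push r5 -> mem[0xd1]=0x5d, sp=0xd1
body[0] sub  r4, r3, r2 -> r4=0xb4
body[1] mov  r0, r1 -> r0=0x94
body[2] add  r1, r5, r4 -> r1=0x11
body[3] sub  r5, r4, #47 -> r5=0x85
body[4] add  r2, r4, #16 -> r2=0xc4
body[5] sub  r4, r0, #8 -> r4=0x8c
body[6] mov  r4, r3 -> r4=0xad
epilogue: pop r5=0x5d, sp=0xd2
epilogue: pop r2=0xf9, sp=0xd3
r4 is caller-saved -> body value

REG = 0xad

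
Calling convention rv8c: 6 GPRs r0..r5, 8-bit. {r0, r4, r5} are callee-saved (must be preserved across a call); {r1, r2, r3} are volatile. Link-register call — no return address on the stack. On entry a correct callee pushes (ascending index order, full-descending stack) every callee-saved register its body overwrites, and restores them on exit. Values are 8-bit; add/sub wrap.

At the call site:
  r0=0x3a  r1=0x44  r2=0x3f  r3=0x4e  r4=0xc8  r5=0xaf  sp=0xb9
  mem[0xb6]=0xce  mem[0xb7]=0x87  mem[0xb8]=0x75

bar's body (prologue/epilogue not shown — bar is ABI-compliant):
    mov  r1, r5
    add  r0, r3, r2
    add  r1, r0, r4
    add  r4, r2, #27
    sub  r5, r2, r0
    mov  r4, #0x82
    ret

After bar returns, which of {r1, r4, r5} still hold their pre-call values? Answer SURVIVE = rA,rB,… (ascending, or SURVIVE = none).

SURVIVE = r4,r5

prologue: push r0 -> mem[0xb8]=0x3a, sp=0xb8
prologue: push r4 -> mem[0xb7]=0xc8, sp=0xb7
prologue: push r5 -> mem[0xb6]=0xaf, sp=0xb6
body[0] mov  r1, r5 -> r1=0xaf
body[1] add  r0, r3, r2 -> r0=0x8d
body[2] add  r1, r0, r4 -> r1=0x55
body[3] add  r4, r2, #27 -> r4=0x5a
body[4] sub  r5, r2, r0 -> r5=0xb2
body[5] mov  r4, #0x82 -> r4=0x82
epilogue: pop r5=0xaf, sp=0xb7
epilogue: pop r4=0xc8, sp=0xb8
epilogue: pop r0=0x3a, sp=0xb9
r1: caller-saved, written=True
r4: callee-saved, written=True
r5: callee-saved, written=True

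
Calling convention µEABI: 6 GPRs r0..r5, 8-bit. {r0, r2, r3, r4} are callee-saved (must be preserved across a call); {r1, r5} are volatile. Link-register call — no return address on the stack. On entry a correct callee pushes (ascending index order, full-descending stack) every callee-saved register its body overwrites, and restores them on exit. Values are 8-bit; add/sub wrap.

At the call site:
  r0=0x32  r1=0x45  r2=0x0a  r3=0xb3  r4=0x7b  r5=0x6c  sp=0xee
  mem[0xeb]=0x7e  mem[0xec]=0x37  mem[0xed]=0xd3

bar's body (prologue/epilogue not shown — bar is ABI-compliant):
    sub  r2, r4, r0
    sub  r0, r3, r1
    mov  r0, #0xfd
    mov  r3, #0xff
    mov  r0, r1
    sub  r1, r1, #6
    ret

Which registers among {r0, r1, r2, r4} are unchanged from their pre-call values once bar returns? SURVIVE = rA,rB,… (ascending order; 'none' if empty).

prologue: push r0 → mem[0xed]=0x32, sp=0xed
prologue: push r2 → mem[0xec]=0x0a, sp=0xec
prologue: push r3 → mem[0xeb]=0xb3, sp=0xeb
body[0] sub  r2, r4, r0 → r2=0x49
body[1] sub  r0, r3, r1 → r0=0x6e
body[2] mov  r0, #0xfd → r0=0xfd
body[3] mov  r3, #0xff → r3=0xff
body[4] mov  r0, r1 → r0=0x45
body[5] sub  r1, r1, #6 → r1=0x3f
epilogue: pop r3=0xb3, sp=0xec
epilogue: pop r2=0x0a, sp=0xed
epilogue: pop r0=0x32, sp=0xee
r0: callee-saved, written=True
r1: caller-saved, written=True
r2: callee-saved, written=True
r4: callee-saved, written=False

SURVIVE = r0,r2,r4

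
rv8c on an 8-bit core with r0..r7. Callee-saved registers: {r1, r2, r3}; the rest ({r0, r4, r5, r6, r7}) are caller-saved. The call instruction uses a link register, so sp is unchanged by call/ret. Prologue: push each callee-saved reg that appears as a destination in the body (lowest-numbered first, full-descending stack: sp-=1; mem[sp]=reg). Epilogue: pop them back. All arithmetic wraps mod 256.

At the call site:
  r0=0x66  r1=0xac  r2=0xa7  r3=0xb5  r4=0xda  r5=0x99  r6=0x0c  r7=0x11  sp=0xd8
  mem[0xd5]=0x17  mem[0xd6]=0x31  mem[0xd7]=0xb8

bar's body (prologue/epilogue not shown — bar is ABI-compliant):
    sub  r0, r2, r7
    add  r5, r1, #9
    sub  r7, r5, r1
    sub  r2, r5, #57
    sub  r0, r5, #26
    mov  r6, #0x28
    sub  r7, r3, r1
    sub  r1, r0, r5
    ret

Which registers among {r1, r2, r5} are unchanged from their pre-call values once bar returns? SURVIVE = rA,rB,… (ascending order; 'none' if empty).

prologue: push r1 → mem[0xd7]=0xac, sp=0xd7
prologue: push r2 → mem[0xd6]=0xa7, sp=0xd6
body[0] sub  r0, r2, r7 → r0=0x96
body[1] add  r5, r1, #9 → r5=0xb5
body[2] sub  r7, r5, r1 → r7=0x09
body[3] sub  r2, r5, #57 → r2=0x7c
body[4] sub  r0, r5, #26 → r0=0x9b
body[5] mov  r6, #0x28 → r6=0x28
body[6] sub  r7, r3, r1 → r7=0x09
body[7] sub  r1, r0, r5 → r1=0xe6
epilogue: pop r2=0xa7, sp=0xd7
epilogue: pop r1=0xac, sp=0xd8
r1: callee-saved, written=True
r2: callee-saved, written=True
r5: caller-saved, written=True

SURVIVE = r1,r2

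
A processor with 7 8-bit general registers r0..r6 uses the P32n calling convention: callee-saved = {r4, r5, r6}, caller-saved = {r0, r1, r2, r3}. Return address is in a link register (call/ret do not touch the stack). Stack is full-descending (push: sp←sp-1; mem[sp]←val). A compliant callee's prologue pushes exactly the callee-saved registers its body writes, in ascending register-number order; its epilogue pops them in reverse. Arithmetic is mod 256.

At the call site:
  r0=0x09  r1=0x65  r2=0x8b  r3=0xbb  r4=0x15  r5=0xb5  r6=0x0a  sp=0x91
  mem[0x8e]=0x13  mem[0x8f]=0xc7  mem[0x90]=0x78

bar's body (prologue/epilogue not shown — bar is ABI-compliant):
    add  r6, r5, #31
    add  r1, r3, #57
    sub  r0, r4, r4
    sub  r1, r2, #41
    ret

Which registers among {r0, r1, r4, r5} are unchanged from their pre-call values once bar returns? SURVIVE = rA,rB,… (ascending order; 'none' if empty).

prologue: push r6 → mem[0x90]=0x0a, sp=0x90
body[0] add  r6, r5, #31 → r6=0xd4
body[1] add  r1, r3, #57 → r1=0xf4
body[2] sub  r0, r4, r4 → r0=0x00
body[3] sub  r1, r2, #41 → r1=0x62
epilogue: pop r6=0x0a, sp=0x91
r0: caller-saved, written=True
r1: caller-saved, written=True
r4: callee-saved, written=False
r5: callee-saved, written=False

SURVIVE = r4,r5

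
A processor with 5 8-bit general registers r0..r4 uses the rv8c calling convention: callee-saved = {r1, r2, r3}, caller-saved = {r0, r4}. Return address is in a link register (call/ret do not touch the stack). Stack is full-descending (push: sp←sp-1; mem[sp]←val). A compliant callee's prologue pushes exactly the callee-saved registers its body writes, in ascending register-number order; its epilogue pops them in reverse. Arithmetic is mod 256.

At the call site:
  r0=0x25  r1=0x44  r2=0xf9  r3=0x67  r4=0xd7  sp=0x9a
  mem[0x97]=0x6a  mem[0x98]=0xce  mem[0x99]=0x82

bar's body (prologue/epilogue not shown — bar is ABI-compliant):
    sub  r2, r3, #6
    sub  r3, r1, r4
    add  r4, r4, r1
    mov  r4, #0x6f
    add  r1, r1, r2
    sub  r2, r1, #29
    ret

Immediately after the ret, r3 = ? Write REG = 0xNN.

REG = 0x67

prologue: push r1 -> mem[0x99]=0x44, sp=0x99
prologue: push r2 -> mem[0x98]=0xf9, sp=0x98
prologue: push r3 -> mem[0x97]=0x67, sp=0x97
body[0] sub  r2, r3, #6 -> r2=0x61
body[1] sub  r3, r1, r4 -> r3=0x6d
body[2] add  r4, r4, r1 -> r4=0x1b
body[3] mov  r4, #0x6f -> r4=0x6f
body[4] add  r1, r1, r2 -> r1=0xa5
body[5] sub  r2, r1, #29 -> r2=0x88
epilogue: pop r3=0x67, sp=0x98
epilogue: pop r2=0xf9, sp=0x99
epilogue: pop r1=0x44, sp=0x9a
r3 is callee-saved -> restored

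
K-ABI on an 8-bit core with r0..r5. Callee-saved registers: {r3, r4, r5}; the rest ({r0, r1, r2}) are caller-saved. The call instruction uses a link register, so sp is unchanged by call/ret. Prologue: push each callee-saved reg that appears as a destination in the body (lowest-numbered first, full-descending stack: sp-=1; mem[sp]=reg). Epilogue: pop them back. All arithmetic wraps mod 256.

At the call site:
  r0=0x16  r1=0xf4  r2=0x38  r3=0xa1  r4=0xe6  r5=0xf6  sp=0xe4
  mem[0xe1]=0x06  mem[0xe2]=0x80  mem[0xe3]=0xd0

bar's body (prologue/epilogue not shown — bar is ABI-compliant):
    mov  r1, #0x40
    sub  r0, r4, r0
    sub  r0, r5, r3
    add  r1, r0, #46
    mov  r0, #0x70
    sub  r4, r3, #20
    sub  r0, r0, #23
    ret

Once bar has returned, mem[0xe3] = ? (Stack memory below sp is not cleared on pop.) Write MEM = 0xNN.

prologue: push r4 -> mem[0xe3]=0xe6, sp=0xe3
body[0] mov  r1, #0x40 -> r1=0x40
body[1] sub  r0, r4, r0 -> r0=0xd0
body[2] sub  r0, r5, r3 -> r0=0x55
body[3] add  r1, r0, #46 -> r1=0x83
body[4] mov  r0, #0x70 -> r0=0x70
body[5] sub  r4, r3, #20 -> r4=0x8d
body[6] sub  r0, r0, #23 -> r0=0x59
epilogue: pop r4=0xe6, sp=0xe4
prologue pushed ['r4'] at ['0xe3']

MEM = 0xe6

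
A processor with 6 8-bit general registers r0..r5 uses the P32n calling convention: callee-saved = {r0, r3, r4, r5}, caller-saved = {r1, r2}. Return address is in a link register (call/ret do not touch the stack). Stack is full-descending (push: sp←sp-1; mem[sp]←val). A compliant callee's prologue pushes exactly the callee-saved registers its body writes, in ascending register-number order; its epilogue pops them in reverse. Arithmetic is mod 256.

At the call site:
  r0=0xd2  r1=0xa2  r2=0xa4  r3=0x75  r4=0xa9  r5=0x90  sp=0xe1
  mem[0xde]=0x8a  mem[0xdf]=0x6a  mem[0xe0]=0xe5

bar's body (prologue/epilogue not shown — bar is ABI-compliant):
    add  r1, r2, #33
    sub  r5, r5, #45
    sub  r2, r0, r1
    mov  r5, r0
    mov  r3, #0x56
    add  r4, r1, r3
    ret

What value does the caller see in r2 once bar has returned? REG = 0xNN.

prologue: push r3 → mem[0xe0]=0x75, sp=0xe0
prologue: push r4 → mem[0xdf]=0xa9, sp=0xdf
prologue: push r5 → mem[0xde]=0x90, sp=0xde
body[0] add  r1, r2, #33 → r1=0xc5
body[1] sub  r5, r5, #45 → r5=0x63
body[2] sub  r2, r0, r1 → r2=0x0d
body[3] mov  r5, r0 → r5=0xd2
body[4] mov  r3, #0x56 → r3=0x56
body[5] add  r4, r1, r3 → r4=0x1b
epilogue: pop r5=0x90, sp=0xdf
epilogue: pop r4=0xa9, sp=0xe0
epilogue: pop r3=0x75, sp=0xe1
r2 is caller-saved → body value

REG = 0x0d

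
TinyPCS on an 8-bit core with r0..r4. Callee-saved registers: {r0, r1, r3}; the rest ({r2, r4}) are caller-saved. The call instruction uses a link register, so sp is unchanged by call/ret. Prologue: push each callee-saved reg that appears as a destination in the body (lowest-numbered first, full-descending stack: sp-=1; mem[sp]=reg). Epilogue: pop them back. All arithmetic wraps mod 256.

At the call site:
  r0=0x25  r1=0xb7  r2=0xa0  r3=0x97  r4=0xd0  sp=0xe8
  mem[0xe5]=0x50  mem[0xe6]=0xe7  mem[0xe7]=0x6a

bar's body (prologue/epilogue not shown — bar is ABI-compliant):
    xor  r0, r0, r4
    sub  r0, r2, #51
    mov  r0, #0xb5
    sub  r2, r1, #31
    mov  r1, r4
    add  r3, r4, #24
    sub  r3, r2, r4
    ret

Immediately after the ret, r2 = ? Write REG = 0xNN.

REG = 0x98

prologue: push r0 → mem[0xe7]=0x25, sp=0xe7
prologue: push r1 → mem[0xe6]=0xb7, sp=0xe6
prologue: push r3 → mem[0xe5]=0x97, sp=0xe5
body[0] xor  r0, r0, r4 → r0=0xf5
body[1] sub  r0, r2, #51 → r0=0x6d
body[2] mov  r0, #0xb5 → r0=0xb5
body[3] sub  r2, r1, #31 → r2=0x98
body[4] mov  r1, r4 → r1=0xd0
body[5] add  r3, r4, #24 → r3=0xe8
body[6] sub  r3, r2, r4 → r3=0xc8
epilogue: pop r3=0x97, sp=0xe6
epilogue: pop r1=0xb7, sp=0xe7
epilogue: pop r0=0x25, sp=0xe8
r2 is caller-saved → body value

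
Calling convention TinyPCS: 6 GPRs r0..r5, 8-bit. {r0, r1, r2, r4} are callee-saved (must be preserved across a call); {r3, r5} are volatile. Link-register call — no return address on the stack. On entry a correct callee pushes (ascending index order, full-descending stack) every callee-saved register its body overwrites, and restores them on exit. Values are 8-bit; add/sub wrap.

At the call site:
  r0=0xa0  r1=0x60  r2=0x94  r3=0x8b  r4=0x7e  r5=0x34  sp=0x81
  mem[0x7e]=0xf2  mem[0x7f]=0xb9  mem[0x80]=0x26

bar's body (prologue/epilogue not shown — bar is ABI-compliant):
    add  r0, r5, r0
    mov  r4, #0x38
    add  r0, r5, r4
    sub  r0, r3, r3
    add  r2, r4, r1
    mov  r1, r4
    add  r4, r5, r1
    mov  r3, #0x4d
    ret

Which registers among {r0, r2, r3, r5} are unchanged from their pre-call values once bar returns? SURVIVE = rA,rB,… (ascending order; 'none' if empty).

prologue: push r0 → mem[0x80]=0xa0, sp=0x80
prologue: push r1 → mem[0x7f]=0x60, sp=0x7f
prologue: push r2 → mem[0x7e]=0x94, sp=0x7e
prologue: push r4 → mem[0x7d]=0x7e, sp=0x7d
body[0] add  r0, r5, r0 → r0=0xd4
body[1] mov  r4, #0x38 → r4=0x38
body[2] add  r0, r5, r4 → r0=0x6c
body[3] sub  r0, r3, r3 → r0=0x00
body[4] add  r2, r4, r1 → r2=0x98
body[5] mov  r1, r4 → r1=0x38
body[6] add  r4, r5, r1 → r4=0x6c
body[7] mov  r3, #0x4d → r3=0x4d
epilogue: pop r4=0x7e, sp=0x7e
epilogue: pop r2=0x94, sp=0x7f
epilogue: pop r1=0x60, sp=0x80
epilogue: pop r0=0xa0, sp=0x81
r0: callee-saved, written=True
r2: callee-saved, written=True
r3: caller-saved, written=True
r5: caller-saved, written=False

SURVIVE = r0,r2,r5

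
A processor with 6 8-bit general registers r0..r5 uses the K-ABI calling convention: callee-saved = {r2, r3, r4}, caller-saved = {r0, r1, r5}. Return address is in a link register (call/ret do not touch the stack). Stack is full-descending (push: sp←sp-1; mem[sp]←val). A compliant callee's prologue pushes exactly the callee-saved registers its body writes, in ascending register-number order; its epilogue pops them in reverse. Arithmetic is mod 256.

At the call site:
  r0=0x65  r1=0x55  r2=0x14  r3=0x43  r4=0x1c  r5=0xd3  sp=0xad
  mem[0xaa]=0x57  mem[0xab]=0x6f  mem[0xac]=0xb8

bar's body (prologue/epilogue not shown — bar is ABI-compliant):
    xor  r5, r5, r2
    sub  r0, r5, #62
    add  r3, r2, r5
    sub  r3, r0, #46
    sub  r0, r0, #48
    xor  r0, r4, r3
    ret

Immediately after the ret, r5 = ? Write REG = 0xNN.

REG = 0xc7

prologue: push r3 -> mem[0xac]=0x43, sp=0xac
body[0] xor  r5, r5, r2 -> r5=0xc7
body[1] sub  r0, r5, #62 -> r0=0x89
body[2] add  r3, r2, r5 -> r3=0xdb
body[3] sub  r3, r0, #46 -> r3=0x5b
body[4] sub  r0, r0, #48 -> r0=0x59
body[5] xor  r0, r4, r3 -> r0=0x47
epilogue: pop r3=0x43, sp=0xad
r5 is caller-saved -> body value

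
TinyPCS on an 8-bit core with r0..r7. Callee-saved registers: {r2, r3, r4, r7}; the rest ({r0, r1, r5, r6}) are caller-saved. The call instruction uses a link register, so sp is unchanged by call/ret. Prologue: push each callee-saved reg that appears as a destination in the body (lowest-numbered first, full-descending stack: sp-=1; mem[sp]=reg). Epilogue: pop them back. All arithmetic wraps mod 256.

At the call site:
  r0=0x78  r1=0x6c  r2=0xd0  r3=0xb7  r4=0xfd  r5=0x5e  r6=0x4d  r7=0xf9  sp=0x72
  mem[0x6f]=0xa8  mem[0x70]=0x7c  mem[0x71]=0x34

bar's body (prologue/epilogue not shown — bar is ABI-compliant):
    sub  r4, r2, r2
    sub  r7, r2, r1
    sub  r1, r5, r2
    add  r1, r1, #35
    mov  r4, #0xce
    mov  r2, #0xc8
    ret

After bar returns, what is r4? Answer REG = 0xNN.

REG = 0xfd

prologue: push r2 -> mem[0x71]=0xd0, sp=0x71
prologue: push r4 -> mem[0x70]=0xfd, sp=0x70
prologue: push r7 -> mem[0x6f]=0xf9, sp=0x6f
body[0] sub  r4, r2, r2 -> r4=0x00
body[1] sub  r7, r2, r1 -> r7=0x64
body[2] sub  r1, r5, r2 -> r1=0x8e
body[3] add  r1, r1, #35 -> r1=0xb1
body[4] mov  r4, #0xce -> r4=0xce
body[5] mov  r2, #0xc8 -> r2=0xc8
epilogue: pop r7=0xf9, sp=0x70
epilogue: pop r4=0xfd, sp=0x71
epilogue: pop r2=0xd0, sp=0x72
r4 is callee-saved -> restored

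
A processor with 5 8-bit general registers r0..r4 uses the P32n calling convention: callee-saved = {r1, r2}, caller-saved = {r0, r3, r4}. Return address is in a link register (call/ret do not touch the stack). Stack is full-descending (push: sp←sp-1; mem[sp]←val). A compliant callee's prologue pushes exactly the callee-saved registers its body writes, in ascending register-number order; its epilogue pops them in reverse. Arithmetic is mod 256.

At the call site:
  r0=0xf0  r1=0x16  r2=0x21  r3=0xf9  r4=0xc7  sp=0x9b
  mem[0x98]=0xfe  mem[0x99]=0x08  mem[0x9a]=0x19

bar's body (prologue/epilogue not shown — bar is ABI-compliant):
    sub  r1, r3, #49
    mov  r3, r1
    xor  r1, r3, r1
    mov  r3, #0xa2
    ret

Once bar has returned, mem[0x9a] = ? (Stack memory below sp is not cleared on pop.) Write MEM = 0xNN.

prologue: push r1 -> mem[0x9a]=0x16, sp=0x9a
body[0] sub  r1, r3, #49 -> r1=0xc8
body[1] mov  r3, r1 -> r3=0xc8
body[2] xor  r1, r3, r1 -> r1=0x00
body[3] mov  r3, #0xa2 -> r3=0xa2
epilogue: pop r1=0x16, sp=0x9b
prologue pushed ['r1'] at ['0x9a']

MEM = 0x16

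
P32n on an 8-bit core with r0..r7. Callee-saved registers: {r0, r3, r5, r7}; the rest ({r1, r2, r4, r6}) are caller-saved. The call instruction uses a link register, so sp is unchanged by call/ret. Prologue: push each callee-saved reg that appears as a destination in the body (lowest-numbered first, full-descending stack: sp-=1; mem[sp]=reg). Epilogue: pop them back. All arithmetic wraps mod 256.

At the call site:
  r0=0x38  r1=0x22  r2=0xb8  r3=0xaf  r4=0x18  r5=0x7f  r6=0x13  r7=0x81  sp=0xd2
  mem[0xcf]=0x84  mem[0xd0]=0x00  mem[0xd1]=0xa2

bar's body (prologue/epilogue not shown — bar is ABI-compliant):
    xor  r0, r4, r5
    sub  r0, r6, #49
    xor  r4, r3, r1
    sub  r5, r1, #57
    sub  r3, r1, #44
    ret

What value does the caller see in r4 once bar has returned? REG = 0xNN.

REG = 0x8d

prologue: push r0 → mem[0xd1]=0x38, sp=0xd1
prologue: push r3 → mem[0xd0]=0xaf, sp=0xd0
prologue: push r5 → mem[0xcf]=0x7f, sp=0xcf
body[0] xor  r0, r4, r5 → r0=0x67
body[1] sub  r0, r6, #49 → r0=0xe2
body[2] xor  r4, r3, r1 → r4=0x8d
body[3] sub  r5, r1, #57 → r5=0xe9
body[4] sub  r3, r1, #44 → r3=0xf6
epilogue: pop r5=0x7f, sp=0xd0
epilogue: pop r3=0xaf, sp=0xd1
epilogue: pop r0=0x38, sp=0xd2
r4 is caller-saved → body value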